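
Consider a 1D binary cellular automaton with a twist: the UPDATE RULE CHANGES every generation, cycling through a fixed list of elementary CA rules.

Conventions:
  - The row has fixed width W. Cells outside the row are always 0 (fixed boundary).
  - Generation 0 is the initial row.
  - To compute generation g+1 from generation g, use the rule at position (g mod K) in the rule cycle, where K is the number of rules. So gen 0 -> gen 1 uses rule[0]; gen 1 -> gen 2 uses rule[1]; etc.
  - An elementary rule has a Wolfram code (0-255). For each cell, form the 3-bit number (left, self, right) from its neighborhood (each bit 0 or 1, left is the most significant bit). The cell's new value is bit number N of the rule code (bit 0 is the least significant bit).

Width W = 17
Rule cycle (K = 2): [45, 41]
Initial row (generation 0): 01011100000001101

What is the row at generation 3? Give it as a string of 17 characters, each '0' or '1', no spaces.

Gen 0: 01011100000001101
Gen 1 (rule 45): 01110001111101011
Gen 2 (rule 41): 01000101000010110
Gen 3 (rule 45): 01010111011011100

Answer: 01010111011011100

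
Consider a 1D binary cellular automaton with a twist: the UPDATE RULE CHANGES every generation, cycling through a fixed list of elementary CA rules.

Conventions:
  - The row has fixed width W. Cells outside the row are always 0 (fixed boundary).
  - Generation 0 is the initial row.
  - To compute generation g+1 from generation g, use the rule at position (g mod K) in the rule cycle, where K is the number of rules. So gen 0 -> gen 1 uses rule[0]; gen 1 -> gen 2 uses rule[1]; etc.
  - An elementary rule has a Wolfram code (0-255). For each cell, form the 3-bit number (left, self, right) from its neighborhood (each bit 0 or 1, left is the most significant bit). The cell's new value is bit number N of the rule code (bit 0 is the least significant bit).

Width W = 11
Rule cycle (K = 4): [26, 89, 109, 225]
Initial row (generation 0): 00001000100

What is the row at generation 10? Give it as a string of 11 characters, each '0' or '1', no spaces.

Answer: 00011110000

Derivation:
Gen 0: 00001000100
Gen 1 (rule 26): 00010101010
Gen 2 (rule 89): 11000000001
Gen 3 (rule 109): 11011111101
Gen 4 (rule 225): 01101111110
Gen 5 (rule 26): 11001000001
Gen 6 (rule 89): 11100111100
Gen 7 (rule 109): 10100100101
Gen 8 (rule 225): 01000000010
Gen 9 (rule 26): 10100000101
Gen 10 (rule 89): 00011110000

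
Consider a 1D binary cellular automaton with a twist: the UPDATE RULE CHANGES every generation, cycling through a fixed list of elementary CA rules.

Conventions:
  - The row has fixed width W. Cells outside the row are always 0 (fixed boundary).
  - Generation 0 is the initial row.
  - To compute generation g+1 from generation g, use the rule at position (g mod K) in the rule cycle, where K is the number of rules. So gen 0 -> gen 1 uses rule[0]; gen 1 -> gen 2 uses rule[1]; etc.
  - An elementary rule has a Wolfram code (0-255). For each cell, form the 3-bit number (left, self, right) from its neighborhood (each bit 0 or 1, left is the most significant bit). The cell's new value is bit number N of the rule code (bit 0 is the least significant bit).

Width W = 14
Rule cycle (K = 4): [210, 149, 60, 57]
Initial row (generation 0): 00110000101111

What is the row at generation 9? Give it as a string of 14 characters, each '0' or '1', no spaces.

Gen 0: 00110000101111
Gen 1 (rule 210): 01011001000111
Gen 2 (rule 149): 01000101110010
Gen 3 (rule 60): 01100111001011
Gen 4 (rule 57): 01010100100110
Gen 5 (rule 210): 10000011011011
Gen 6 (rule 149): 11111000000000
Gen 7 (rule 60): 10000100000000
Gen 8 (rule 57): 01110011111111
Gen 9 (rule 210): 10111101111111

Answer: 10111101111111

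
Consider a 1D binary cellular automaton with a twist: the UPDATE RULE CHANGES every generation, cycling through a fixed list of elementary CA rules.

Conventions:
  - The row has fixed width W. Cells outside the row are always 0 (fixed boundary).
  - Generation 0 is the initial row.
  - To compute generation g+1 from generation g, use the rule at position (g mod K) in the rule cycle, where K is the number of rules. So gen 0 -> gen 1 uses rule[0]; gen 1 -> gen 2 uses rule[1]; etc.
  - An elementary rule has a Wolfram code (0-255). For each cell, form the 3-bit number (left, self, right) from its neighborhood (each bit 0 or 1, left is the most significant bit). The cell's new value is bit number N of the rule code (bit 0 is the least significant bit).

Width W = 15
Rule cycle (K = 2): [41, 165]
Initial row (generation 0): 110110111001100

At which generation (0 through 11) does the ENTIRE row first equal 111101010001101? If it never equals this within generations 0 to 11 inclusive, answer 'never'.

Gen 0: 110110111001100
Gen 1 (rule 41): 101101100001001
Gen 2 (rule 165): 110010001101001
Gen 3 (rule 41): 100000101010000
Gen 4 (rule 165): 101110111110111
Gen 5 (rule 41): 011001100001100
Gen 6 (rule 165): 000000001100001
Gen 7 (rule 41): 111111101001100
Gen 8 (rule 165): 011111011000001
Gen 9 (rule 41): 010000110011100
Gen 10 (rule 165): 010110000001001
Gen 11 (rule 41): 001100111100000

Answer: never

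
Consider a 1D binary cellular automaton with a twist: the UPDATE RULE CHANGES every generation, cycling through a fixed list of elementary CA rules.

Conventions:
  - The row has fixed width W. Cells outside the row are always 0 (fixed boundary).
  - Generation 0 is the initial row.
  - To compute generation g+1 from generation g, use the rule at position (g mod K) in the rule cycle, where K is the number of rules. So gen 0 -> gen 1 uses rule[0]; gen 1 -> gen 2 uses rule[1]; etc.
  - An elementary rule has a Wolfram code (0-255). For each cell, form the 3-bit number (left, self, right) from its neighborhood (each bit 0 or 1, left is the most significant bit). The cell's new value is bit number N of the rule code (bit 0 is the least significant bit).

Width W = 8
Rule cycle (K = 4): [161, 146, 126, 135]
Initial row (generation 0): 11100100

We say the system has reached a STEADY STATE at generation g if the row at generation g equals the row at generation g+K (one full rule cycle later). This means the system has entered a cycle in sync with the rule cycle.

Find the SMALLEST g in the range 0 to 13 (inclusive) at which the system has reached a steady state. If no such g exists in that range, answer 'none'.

Answer: none

Derivation:
Gen 0: 11100100
Gen 1 (rule 161): 01000001
Gen 2 (rule 146): 10100010
Gen 3 (rule 126): 11110111
Gen 4 (rule 135): 01100010
Gen 5 (rule 161): 00001000
Gen 6 (rule 146): 00010100
Gen 7 (rule 126): 00111110
Gen 8 (rule 135): 11011100
Gen 9 (rule 161): 00101001
Gen 10 (rule 146): 01000110
Gen 11 (rule 126): 11101111
Gen 12 (rule 135): 01000110
Gen 13 (rule 161): 00010000
Gen 14 (rule 146): 00101000
Gen 15 (rule 126): 01111100
Gen 16 (rule 135): 10111001
Gen 17 (rule 161): 01010000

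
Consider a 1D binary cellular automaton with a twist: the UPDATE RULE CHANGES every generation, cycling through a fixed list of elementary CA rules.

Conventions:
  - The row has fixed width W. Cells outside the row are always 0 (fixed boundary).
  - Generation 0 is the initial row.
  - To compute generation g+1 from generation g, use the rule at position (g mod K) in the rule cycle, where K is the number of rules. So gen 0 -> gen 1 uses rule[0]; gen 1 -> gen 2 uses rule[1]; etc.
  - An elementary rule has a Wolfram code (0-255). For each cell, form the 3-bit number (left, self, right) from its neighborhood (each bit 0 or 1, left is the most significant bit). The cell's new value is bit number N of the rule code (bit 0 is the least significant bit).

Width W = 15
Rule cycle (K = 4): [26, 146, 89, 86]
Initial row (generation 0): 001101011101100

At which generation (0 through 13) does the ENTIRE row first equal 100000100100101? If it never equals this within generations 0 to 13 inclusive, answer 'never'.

Answer: 5

Derivation:
Gen 0: 001101011101100
Gen 1 (rule 26): 011000010001010
Gen 2 (rule 146): 100100101010001
Gen 3 (rule 89): 010010000001100
Gen 4 (rule 86): 111111000010110
Gen 5 (rule 26): 100000100100101
Gen 6 (rule 146): 010001011011000
Gen 7 (rule 89): 001100011011111
Gen 8 (rule 86): 010110101000001
Gen 9 (rule 26): 100100000100010
Gen 10 (rule 146): 011010001010101
Gen 11 (rule 89): 011001100000000
Gen 12 (rule 86): 101110110000000
Gen 13 (rule 26): 001000101000000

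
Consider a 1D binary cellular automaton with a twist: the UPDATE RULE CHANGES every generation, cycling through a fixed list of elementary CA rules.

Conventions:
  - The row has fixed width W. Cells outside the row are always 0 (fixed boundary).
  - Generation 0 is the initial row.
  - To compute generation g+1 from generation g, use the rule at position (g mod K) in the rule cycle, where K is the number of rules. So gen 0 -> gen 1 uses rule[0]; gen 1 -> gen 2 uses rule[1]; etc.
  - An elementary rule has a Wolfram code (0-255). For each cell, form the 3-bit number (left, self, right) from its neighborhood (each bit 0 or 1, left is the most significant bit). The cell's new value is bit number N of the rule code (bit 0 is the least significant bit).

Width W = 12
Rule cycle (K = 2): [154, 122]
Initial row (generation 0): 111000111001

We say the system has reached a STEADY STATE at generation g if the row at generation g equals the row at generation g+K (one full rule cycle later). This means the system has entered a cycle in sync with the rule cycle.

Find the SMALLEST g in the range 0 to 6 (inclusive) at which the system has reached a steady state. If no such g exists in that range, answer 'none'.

Answer: none

Derivation:
Gen 0: 111000111001
Gen 1 (rule 154): 110101110110
Gen 2 (rule 122): 111011011111
Gen 3 (rule 154): 110010011110
Gen 4 (rule 122): 111101110011
Gen 5 (rule 154): 111001101110
Gen 6 (rule 122): 101111111011
Gen 7 (rule 154): 001111110010
Gen 8 (rule 122): 011000011101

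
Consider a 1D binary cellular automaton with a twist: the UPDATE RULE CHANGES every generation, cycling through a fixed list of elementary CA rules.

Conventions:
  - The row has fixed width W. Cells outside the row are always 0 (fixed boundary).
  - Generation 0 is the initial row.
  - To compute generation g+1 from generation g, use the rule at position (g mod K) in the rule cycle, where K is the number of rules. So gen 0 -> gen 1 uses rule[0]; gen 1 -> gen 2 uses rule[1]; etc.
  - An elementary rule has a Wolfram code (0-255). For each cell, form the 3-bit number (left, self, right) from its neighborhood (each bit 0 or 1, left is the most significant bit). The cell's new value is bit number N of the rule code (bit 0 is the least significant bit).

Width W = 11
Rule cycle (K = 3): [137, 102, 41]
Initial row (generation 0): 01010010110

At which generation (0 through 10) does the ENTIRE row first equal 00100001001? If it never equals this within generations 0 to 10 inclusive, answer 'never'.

Gen 0: 01010010110
Gen 1 (rule 137): 00000000100
Gen 2 (rule 102): 00000001100
Gen 3 (rule 41): 11111101001
Gen 4 (rule 137): 11111000000
Gen 5 (rule 102): 00001000000
Gen 6 (rule 41): 11100011111
Gen 7 (rule 137): 11001011110
Gen 8 (rule 102): 01011100010
Gen 9 (rule 41): 00110001000
Gen 10 (rule 137): 10100100011

Answer: never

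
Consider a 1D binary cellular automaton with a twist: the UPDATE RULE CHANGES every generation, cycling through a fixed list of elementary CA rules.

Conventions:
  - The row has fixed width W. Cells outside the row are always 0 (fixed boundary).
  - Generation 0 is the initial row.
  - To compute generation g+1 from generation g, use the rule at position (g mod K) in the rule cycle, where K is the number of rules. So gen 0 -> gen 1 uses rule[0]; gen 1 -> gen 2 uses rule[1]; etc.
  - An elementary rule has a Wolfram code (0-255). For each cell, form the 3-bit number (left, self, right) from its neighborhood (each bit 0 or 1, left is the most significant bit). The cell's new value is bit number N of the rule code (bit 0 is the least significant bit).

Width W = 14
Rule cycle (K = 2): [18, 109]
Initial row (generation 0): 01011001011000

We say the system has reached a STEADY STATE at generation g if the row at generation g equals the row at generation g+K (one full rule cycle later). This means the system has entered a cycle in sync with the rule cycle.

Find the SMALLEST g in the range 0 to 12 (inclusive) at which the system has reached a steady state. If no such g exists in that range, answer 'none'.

Answer: 3

Derivation:
Gen 0: 01011001011000
Gen 1 (rule 18): 10000110000100
Gen 2 (rule 109): 10110110110101
Gen 3 (rule 18): 00000000000000
Gen 4 (rule 109): 11111111111111
Gen 5 (rule 18): 00000000000000
Gen 6 (rule 109): 11111111111111
Gen 7 (rule 18): 00000000000000
Gen 8 (rule 109): 11111111111111
Gen 9 (rule 18): 00000000000000
Gen 10 (rule 109): 11111111111111
Gen 11 (rule 18): 00000000000000
Gen 12 (rule 109): 11111111111111
Gen 13 (rule 18): 00000000000000
Gen 14 (rule 109): 11111111111111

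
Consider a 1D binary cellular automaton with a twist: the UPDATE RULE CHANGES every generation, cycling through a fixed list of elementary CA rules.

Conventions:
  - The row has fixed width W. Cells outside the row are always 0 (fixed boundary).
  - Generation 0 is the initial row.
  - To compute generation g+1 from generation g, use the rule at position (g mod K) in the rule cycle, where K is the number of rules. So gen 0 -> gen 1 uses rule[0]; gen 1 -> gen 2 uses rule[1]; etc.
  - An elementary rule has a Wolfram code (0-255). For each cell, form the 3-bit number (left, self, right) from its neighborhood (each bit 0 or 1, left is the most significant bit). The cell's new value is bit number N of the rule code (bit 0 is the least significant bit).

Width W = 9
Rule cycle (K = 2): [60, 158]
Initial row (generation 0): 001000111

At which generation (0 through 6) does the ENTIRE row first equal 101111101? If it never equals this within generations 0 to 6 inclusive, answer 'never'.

Gen 0: 001000111
Gen 1 (rule 60): 001100100
Gen 2 (rule 158): 011011110
Gen 3 (rule 60): 010110001
Gen 4 (rule 158): 110101011
Gen 5 (rule 60): 101111110
Gen 6 (rule 158): 101111101

Answer: 6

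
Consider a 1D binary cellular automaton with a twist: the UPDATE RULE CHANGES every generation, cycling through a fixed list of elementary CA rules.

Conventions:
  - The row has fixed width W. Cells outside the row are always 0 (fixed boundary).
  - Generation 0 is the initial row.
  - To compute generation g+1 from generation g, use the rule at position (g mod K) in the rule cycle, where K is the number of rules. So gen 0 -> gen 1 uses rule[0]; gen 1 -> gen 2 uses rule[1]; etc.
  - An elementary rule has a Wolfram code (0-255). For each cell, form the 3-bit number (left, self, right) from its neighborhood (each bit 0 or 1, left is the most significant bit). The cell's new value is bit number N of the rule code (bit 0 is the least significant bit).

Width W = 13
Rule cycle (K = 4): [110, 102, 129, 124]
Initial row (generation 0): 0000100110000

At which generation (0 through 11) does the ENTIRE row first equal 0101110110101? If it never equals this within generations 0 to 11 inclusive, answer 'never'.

Answer: never

Derivation:
Gen 0: 0000100110000
Gen 1 (rule 110): 0001101110000
Gen 2 (rule 102): 0010110010000
Gen 3 (rule 129): 1000000000111
Gen 4 (rule 124): 1100000000101
Gen 5 (rule 110): 1100000001111
Gen 6 (rule 102): 0100000010001
Gen 7 (rule 129): 0001111000100
Gen 8 (rule 124): 0001001100110
Gen 9 (rule 110): 0011011101110
Gen 10 (rule 102): 0101100110010
Gen 11 (rule 129): 0000000000000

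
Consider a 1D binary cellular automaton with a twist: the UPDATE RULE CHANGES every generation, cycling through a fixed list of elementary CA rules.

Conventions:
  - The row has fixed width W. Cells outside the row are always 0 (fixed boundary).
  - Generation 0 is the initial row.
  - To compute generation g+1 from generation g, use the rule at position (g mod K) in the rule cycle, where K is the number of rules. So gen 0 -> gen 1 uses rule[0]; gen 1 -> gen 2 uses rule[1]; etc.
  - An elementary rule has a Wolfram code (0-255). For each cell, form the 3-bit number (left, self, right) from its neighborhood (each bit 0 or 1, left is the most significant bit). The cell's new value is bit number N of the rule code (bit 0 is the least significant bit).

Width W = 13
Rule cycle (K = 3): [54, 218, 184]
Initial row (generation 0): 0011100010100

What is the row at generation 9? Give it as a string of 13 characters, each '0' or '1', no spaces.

Answer: 0000001110110

Derivation:
Gen 0: 0011100010100
Gen 1 (rule 54): 0100010111110
Gen 2 (rule 218): 1010100111111
Gen 3 (rule 184): 0101010111110
Gen 4 (rule 54): 1111111000001
Gen 5 (rule 218): 1111111100010
Gen 6 (rule 184): 1111111010001
Gen 7 (rule 54): 0000000111011
Gen 8 (rule 218): 0000001111011
Gen 9 (rule 184): 0000001110110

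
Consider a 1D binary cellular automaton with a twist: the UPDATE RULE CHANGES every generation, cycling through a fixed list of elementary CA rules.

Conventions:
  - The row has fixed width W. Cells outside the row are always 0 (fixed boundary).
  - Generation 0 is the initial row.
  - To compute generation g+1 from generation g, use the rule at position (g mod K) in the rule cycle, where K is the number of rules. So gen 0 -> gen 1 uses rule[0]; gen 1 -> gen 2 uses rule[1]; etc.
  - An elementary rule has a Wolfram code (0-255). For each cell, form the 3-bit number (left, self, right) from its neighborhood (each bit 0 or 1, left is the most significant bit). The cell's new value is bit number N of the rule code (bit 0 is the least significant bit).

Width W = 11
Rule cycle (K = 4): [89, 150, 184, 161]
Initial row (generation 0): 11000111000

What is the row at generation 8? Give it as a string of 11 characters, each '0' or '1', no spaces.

Answer: 00101010100

Derivation:
Gen 0: 11000111000
Gen 1 (rule 89): 11110101111
Gen 2 (rule 150): 01100100110
Gen 3 (rule 184): 01010010101
Gen 4 (rule 161): 00100001010
Gen 5 (rule 89): 10011100001
Gen 6 (rule 150): 11101010011
Gen 7 (rule 184): 11010101010
Gen 8 (rule 161): 00101010100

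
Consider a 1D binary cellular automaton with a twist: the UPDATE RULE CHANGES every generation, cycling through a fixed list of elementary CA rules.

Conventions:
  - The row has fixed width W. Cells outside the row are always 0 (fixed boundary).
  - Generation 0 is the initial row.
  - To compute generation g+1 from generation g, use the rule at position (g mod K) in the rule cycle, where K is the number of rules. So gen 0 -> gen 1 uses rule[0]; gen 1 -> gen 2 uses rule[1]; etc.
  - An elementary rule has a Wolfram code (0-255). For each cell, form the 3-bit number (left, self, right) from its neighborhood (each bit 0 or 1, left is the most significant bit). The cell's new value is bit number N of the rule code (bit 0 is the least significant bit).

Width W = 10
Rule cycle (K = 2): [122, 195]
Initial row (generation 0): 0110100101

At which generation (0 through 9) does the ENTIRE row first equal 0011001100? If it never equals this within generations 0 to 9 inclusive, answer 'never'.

Answer: 7

Derivation:
Gen 0: 0110100101
Gen 1 (rule 122): 1111011010
Gen 2 (rule 195): 0111001000
Gen 3 (rule 122): 1101110100
Gen 4 (rule 195): 0100110001
Gen 5 (rule 122): 1011111010
Gen 6 (rule 195): 0001111000
Gen 7 (rule 122): 0011001100
Gen 8 (rule 195): 1101010101
Gen 9 (rule 122): 1110101010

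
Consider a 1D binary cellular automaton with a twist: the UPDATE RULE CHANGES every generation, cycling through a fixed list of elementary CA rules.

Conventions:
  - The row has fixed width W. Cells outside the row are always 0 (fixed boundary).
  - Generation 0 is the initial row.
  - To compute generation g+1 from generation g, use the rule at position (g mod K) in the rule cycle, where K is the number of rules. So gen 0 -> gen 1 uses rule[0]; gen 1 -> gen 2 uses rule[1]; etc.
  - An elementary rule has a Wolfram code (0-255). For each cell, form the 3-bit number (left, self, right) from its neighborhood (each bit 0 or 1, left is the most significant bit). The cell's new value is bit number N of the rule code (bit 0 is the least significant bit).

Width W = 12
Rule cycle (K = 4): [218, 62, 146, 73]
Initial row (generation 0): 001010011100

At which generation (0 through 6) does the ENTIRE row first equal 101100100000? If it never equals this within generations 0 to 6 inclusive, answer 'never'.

Gen 0: 001010011100
Gen 1 (rule 218): 010001111110
Gen 2 (rule 62): 111011000001
Gen 3 (rule 146): 010000100010
Gen 4 (rule 73): 000110001000
Gen 5 (rule 218): 001111010100
Gen 6 (rule 62): 011000111110

Answer: never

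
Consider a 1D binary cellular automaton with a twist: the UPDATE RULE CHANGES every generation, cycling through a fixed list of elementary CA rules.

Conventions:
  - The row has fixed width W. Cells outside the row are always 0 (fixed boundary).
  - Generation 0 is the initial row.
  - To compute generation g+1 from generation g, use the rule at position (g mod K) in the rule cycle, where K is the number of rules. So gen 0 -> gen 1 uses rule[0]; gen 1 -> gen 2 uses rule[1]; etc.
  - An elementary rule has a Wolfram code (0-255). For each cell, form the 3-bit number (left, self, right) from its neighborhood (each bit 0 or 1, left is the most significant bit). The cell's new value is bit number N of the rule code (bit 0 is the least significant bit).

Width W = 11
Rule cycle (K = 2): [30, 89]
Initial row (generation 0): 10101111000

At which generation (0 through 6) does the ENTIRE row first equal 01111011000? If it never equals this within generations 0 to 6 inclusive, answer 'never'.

Answer: never

Derivation:
Gen 0: 10101111000
Gen 1 (rule 30): 10101000100
Gen 2 (rule 89): 00000110011
Gen 3 (rule 30): 00001101110
Gen 4 (rule 89): 11101101011
Gen 5 (rule 30): 10001001010
Gen 6 (rule 89): 01100100001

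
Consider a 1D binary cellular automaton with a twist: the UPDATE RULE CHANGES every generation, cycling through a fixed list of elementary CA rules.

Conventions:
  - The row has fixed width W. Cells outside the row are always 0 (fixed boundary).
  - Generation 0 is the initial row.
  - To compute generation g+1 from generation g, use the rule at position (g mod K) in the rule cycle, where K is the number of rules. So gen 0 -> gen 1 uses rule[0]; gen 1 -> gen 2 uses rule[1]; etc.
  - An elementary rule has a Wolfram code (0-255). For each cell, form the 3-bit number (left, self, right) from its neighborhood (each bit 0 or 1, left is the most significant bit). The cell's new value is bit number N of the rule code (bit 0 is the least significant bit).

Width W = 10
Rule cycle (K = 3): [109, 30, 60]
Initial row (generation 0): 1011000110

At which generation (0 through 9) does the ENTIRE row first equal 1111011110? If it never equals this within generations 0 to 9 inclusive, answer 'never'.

Answer: 7

Derivation:
Gen 0: 1011000110
Gen 1 (rule 109): 1111010110
Gen 2 (rule 30): 1000010101
Gen 3 (rule 60): 1100011111
Gen 4 (rule 109): 1101010001
Gen 5 (rule 30): 1001011011
Gen 6 (rule 60): 1101110110
Gen 7 (rule 109): 1111011110
Gen 8 (rule 30): 1000010001
Gen 9 (rule 60): 1100011001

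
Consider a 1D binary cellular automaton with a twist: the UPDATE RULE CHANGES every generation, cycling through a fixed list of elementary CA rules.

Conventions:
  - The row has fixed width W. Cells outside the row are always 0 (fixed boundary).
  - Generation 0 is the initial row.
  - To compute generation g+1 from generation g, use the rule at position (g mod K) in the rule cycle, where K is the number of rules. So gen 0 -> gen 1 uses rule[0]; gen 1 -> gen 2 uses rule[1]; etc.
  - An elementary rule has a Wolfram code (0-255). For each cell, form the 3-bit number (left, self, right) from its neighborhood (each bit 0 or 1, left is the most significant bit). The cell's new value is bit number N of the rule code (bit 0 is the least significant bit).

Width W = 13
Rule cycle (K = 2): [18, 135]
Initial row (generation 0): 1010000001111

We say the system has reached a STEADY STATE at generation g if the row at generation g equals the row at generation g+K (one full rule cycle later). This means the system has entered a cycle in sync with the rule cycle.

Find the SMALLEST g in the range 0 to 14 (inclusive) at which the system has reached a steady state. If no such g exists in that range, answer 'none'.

Answer: 3

Derivation:
Gen 0: 1010000001111
Gen 1 (rule 18): 0001000010000
Gen 2 (rule 135): 1111011110111
Gen 3 (rule 18): 0000000000000
Gen 4 (rule 135): 1111111111111
Gen 5 (rule 18): 0000000000000
Gen 6 (rule 135): 1111111111111
Gen 7 (rule 18): 0000000000000
Gen 8 (rule 135): 1111111111111
Gen 9 (rule 18): 0000000000000
Gen 10 (rule 135): 1111111111111
Gen 11 (rule 18): 0000000000000
Gen 12 (rule 135): 1111111111111
Gen 13 (rule 18): 0000000000000
Gen 14 (rule 135): 1111111111111
Gen 15 (rule 18): 0000000000000
Gen 16 (rule 135): 1111111111111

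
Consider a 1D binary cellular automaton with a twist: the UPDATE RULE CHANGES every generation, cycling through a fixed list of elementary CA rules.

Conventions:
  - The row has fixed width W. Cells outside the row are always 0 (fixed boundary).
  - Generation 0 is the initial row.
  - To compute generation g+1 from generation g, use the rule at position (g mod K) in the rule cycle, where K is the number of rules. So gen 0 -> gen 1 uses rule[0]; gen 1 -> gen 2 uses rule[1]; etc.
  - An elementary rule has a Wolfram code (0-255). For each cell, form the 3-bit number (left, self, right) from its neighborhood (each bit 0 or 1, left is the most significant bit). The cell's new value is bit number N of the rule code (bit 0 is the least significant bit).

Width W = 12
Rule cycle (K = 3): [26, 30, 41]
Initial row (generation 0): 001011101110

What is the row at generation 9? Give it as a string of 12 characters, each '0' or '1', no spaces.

Answer: 100100101010

Derivation:
Gen 0: 001011101110
Gen 1 (rule 26): 010010001001
Gen 2 (rule 30): 111111011111
Gen 3 (rule 41): 100000110000
Gen 4 (rule 26): 010001101000
Gen 5 (rule 30): 111011001100
Gen 6 (rule 41): 100110001001
Gen 7 (rule 26): 011101010110
Gen 8 (rule 30): 110001010101
Gen 9 (rule 41): 100100101010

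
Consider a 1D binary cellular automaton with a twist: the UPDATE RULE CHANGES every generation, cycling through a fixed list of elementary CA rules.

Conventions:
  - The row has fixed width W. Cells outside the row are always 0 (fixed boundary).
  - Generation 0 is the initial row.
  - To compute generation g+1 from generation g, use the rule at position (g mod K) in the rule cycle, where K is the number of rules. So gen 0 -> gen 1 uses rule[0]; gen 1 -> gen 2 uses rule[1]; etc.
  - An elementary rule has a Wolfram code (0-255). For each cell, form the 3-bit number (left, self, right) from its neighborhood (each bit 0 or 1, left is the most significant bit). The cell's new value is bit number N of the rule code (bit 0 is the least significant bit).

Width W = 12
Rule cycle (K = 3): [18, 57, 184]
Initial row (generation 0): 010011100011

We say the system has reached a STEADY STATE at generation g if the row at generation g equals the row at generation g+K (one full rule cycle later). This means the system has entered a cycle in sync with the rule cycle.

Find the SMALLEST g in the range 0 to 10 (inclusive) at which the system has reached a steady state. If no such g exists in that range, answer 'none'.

Gen 0: 010011100011
Gen 1 (rule 18): 101100010100
Gen 2 (rule 57): 011011001011
Gen 3 (rule 184): 010110100110
Gen 4 (rule 18): 100000011001
Gen 5 (rule 57): 011111010100
Gen 6 (rule 184): 011110101010
Gen 7 (rule 18): 100000000001
Gen 8 (rule 57): 011111111100
Gen 9 (rule 184): 011111111010
Gen 10 (rule 18): 100000000001
Gen 11 (rule 57): 011111111100
Gen 12 (rule 184): 011111111010
Gen 13 (rule 18): 100000000001

Answer: 7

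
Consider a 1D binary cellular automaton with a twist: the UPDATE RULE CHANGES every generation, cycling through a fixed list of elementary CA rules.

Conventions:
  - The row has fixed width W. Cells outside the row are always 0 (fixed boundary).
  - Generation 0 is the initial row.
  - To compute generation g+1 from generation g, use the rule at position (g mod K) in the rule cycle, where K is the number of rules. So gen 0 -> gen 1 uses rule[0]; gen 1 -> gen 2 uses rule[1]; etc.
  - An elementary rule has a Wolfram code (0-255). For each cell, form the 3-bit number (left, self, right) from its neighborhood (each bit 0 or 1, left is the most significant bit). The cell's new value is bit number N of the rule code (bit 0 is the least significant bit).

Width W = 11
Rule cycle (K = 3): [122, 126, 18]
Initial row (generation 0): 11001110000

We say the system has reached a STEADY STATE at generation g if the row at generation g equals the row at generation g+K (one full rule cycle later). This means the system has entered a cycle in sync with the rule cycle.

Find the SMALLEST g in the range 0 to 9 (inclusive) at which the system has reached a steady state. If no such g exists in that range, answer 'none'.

Answer: 6

Derivation:
Gen 0: 11001110000
Gen 1 (rule 122): 11111011000
Gen 2 (rule 126): 10001111100
Gen 3 (rule 18): 01010000010
Gen 4 (rule 122): 10101000101
Gen 5 (rule 126): 11111101111
Gen 6 (rule 18): 00000000000
Gen 7 (rule 122): 00000000000
Gen 8 (rule 126): 00000000000
Gen 9 (rule 18): 00000000000
Gen 10 (rule 122): 00000000000
Gen 11 (rule 126): 00000000000
Gen 12 (rule 18): 00000000000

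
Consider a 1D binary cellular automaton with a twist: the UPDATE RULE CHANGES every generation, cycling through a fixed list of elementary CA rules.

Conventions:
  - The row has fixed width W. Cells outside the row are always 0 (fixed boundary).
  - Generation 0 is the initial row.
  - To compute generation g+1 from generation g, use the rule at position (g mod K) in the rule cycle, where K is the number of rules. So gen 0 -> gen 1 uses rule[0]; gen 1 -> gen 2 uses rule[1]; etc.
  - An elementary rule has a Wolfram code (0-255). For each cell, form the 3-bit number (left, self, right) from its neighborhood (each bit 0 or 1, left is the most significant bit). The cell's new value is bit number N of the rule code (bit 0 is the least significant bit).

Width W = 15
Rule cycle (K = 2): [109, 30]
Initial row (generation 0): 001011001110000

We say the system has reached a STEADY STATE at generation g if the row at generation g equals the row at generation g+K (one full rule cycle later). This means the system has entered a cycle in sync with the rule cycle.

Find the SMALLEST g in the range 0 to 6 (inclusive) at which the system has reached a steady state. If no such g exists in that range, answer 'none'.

Answer: none

Derivation:
Gen 0: 001011001110000
Gen 1 (rule 109): 101111001010111
Gen 2 (rule 30): 101000111010100
Gen 3 (rule 109): 111010101111101
Gen 4 (rule 30): 100010101000001
Gen 5 (rule 109): 101011111011101
Gen 6 (rule 30): 101010000010001
Gen 7 (rule 109): 111110111010101
Gen 8 (rule 30): 100000100010101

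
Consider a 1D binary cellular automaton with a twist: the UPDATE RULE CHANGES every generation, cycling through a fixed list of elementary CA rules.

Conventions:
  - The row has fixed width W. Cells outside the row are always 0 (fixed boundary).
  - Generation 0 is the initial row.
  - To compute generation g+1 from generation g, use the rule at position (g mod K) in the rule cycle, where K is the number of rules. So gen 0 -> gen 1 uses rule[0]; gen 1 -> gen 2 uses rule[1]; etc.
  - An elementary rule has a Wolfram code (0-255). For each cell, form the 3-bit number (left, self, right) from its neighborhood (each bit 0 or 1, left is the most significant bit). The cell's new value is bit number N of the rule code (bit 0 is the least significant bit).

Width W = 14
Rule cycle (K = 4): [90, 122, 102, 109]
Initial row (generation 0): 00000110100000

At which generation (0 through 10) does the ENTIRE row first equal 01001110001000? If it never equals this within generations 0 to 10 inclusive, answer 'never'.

Answer: never

Derivation:
Gen 0: 00000110100000
Gen 1 (rule 90): 00001110010000
Gen 2 (rule 122): 00011011101000
Gen 3 (rule 102): 00101100111000
Gen 4 (rule 109): 10111100101011
Gen 5 (rule 90): 00100111000011
Gen 6 (rule 122): 01011101100111
Gen 7 (rule 102): 11100110101001
Gen 8 (rule 109): 10100111111001
Gen 9 (rule 90): 00011100001110
Gen 10 (rule 122): 00110110011011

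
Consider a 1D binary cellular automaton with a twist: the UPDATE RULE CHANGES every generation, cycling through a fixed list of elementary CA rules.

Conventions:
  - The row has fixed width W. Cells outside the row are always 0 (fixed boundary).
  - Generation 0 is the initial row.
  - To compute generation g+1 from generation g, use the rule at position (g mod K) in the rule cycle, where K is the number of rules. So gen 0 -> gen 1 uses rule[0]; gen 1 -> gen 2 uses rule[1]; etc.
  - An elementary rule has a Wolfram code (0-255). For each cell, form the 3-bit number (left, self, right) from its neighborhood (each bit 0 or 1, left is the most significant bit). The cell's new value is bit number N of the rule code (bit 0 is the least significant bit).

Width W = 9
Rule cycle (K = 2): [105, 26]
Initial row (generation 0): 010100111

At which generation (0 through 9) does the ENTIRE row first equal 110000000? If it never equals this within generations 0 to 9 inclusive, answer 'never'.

Gen 0: 010100111
Gen 1 (rule 105): 001000101
Gen 2 (rule 26): 010101000
Gen 3 (rule 105): 001010011
Gen 4 (rule 26): 010001110
Gen 5 (rule 105): 000101010
Gen 6 (rule 26): 001000001
Gen 7 (rule 105): 100011100
Gen 8 (rule 26): 010110010
Gen 9 (rule 105): 001110000

Answer: never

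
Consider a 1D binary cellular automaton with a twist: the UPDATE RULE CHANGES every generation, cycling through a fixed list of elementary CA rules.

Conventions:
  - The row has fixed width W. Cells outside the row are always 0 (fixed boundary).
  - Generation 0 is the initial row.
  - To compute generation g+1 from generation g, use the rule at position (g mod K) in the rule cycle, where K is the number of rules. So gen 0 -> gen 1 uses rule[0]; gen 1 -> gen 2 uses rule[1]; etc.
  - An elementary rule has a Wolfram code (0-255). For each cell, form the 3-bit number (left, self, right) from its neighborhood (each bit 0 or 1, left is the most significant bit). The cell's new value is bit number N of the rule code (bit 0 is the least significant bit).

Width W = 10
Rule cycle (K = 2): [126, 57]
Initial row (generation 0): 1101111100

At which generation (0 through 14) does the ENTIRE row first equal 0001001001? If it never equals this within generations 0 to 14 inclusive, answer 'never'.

Gen 0: 1101111100
Gen 1 (rule 126): 1111000110
Gen 2 (rule 57): 1000110101
Gen 3 (rule 126): 1101111111
Gen 4 (rule 57): 1011000000
Gen 5 (rule 126): 1111100000
Gen 6 (rule 57): 1000011111
Gen 7 (rule 126): 1100110001
Gen 8 (rule 57): 1010101100
Gen 9 (rule 126): 1111111110
Gen 10 (rule 57): 1000000001
Gen 11 (rule 126): 1100000011
Gen 12 (rule 57): 1011111010
Gen 13 (rule 126): 1110001111
Gen 14 (rule 57): 1001101000

Answer: never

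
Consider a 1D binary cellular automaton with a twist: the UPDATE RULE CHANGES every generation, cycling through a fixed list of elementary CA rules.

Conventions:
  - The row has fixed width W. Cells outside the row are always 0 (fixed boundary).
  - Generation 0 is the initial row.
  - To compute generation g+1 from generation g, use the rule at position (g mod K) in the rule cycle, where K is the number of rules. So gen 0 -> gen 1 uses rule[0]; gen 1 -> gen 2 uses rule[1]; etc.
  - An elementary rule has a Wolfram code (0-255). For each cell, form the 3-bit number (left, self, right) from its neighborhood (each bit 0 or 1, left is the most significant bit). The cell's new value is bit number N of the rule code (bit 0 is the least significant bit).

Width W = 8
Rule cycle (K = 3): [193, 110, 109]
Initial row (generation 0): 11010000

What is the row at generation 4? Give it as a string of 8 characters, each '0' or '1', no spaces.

Answer: 01000111

Derivation:
Gen 0: 11010000
Gen 1 (rule 193): 01000111
Gen 2 (rule 110): 11001101
Gen 3 (rule 109): 11001111
Gen 4 (rule 193): 01000111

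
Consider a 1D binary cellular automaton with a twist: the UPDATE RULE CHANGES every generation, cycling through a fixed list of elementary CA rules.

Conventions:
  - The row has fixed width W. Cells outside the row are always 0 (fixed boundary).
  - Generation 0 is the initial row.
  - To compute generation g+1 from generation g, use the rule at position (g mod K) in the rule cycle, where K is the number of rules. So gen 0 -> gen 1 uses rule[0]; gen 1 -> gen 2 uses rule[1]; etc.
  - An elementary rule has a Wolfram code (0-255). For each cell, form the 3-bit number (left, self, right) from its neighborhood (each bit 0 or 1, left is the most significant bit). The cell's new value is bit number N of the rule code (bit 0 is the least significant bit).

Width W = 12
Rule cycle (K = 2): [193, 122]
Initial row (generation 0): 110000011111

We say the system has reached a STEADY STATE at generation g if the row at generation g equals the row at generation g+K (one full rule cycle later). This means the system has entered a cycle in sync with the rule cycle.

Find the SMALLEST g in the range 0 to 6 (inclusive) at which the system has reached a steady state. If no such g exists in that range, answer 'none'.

Answer: none

Derivation:
Gen 0: 110000011111
Gen 1 (rule 193): 010111001111
Gen 2 (rule 122): 101101111001
Gen 3 (rule 193): 000100111000
Gen 4 (rule 122): 001011101100
Gen 5 (rule 193): 100001100101
Gen 6 (rule 122): 010011111010
Gen 7 (rule 193): 000001111000
Gen 8 (rule 122): 000011001100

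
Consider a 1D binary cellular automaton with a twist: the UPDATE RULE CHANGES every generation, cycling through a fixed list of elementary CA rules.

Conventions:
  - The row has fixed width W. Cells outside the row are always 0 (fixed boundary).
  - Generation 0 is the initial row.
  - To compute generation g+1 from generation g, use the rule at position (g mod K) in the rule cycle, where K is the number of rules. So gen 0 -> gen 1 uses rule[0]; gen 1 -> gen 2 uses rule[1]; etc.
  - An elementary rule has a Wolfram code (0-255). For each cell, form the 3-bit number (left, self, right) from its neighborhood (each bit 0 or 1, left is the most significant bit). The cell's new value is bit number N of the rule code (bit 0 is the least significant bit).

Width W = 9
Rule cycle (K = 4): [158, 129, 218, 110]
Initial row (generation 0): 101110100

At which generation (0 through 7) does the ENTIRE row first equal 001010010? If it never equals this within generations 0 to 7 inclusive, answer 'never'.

Answer: never

Derivation:
Gen 0: 101110100
Gen 1 (rule 158): 101100110
Gen 2 (rule 129): 000000000
Gen 3 (rule 218): 000000000
Gen 4 (rule 110): 000000000
Gen 5 (rule 158): 000000000
Gen 6 (rule 129): 111111111
Gen 7 (rule 218): 111111111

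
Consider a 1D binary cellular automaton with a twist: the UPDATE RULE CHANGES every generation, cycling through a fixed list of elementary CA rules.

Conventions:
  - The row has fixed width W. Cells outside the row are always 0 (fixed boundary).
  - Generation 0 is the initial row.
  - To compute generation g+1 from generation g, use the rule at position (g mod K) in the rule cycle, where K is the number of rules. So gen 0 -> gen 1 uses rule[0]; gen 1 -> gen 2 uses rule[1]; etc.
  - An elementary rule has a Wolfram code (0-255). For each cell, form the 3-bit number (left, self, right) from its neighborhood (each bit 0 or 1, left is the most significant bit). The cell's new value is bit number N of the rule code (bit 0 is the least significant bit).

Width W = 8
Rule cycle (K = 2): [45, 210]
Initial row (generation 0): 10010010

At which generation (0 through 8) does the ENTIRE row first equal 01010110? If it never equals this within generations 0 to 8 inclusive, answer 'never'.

Gen 0: 10010010
Gen 1 (rule 45): 10010010
Gen 2 (rule 210): 01101101
Gen 3 (rule 45): 01011011
Gen 4 (rule 210): 10001001
Gen 5 (rule 45): 10101001
Gen 6 (rule 210): 00000110
Gen 7 (rule 45): 11110100
Gen 8 (rule 210): 01110010

Answer: never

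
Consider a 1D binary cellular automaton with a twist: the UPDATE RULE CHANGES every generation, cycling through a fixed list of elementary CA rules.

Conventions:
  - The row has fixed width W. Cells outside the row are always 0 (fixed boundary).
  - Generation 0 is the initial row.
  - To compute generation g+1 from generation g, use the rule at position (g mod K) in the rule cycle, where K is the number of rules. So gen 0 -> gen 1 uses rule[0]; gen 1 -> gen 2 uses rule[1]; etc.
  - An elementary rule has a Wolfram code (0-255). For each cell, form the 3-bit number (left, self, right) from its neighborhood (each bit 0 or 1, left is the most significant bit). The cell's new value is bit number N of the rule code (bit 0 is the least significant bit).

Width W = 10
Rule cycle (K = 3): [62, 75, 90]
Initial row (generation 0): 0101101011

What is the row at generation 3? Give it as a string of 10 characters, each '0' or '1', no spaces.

Answer: 0110001101

Derivation:
Gen 0: 0101101011
Gen 1 (rule 62): 1111011110
Gen 2 (rule 75): 1001010010
Gen 3 (rule 90): 0110001101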